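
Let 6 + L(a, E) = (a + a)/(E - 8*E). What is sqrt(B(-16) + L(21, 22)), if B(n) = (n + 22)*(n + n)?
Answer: I*sqrt(23991)/11 ≈ 14.081*I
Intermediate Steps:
L(a, E) = -6 - 2*a/(7*E) (L(a, E) = -6 + (a + a)/(E - 8*E) = -6 + (2*a)/((-7*E)) = -6 + (2*a)*(-1/(7*E)) = -6 - 2*a/(7*E))
B(n) = 2*n*(22 + n) (B(n) = (22 + n)*(2*n) = 2*n*(22 + n))
sqrt(B(-16) + L(21, 22)) = sqrt(2*(-16)*(22 - 16) + (-6 - 2/7*21/22)) = sqrt(2*(-16)*6 + (-6 - 2/7*21*1/22)) = sqrt(-192 + (-6 - 3/11)) = sqrt(-192 - 69/11) = sqrt(-2181/11) = I*sqrt(23991)/11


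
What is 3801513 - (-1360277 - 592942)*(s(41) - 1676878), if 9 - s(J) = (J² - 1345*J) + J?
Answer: -3170941771161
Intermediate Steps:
s(J) = 9 - J² + 1344*J (s(J) = 9 - ((J² - 1345*J) + J) = 9 - (J² - 1344*J) = 9 + (-J² + 1344*J) = 9 - J² + 1344*J)
3801513 - (-1360277 - 592942)*(s(41) - 1676878) = 3801513 - (-1360277 - 592942)*((9 - 1*41² + 1344*41) - 1676878) = 3801513 - (-1953219)*((9 - 1*1681 + 55104) - 1676878) = 3801513 - (-1953219)*((9 - 1681 + 55104) - 1676878) = 3801513 - (-1953219)*(53432 - 1676878) = 3801513 - (-1953219)*(-1623446) = 3801513 - 1*3170945572674 = 3801513 - 3170945572674 = -3170941771161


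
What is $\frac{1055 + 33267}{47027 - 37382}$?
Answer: $\frac{34322}{9645} \approx 3.5585$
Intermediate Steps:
$\frac{1055 + 33267}{47027 - 37382} = \frac{34322}{9645}$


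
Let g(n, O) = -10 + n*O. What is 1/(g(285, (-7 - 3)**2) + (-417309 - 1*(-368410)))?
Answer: -1/20409 ≈ -4.8998e-5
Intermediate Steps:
g(n, O) = -10 + O*n
1/(g(285, (-7 - 3)**2) + (-417309 - 1*(-368410))) = 1/((-10 + (-7 - 3)**2*285) + (-417309 - 1*(-368410))) = 1/((-10 + (-10)**2*285) + (-417309 + 368410)) = 1/((-10 + 100*285) - 48899) = 1/((-10 + 28500) - 48899) = 1/(28490 - 48899) = 1/(-20409) = -1/20409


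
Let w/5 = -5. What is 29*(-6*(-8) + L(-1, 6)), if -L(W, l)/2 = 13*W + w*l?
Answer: 10846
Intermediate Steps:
w = -25 (w = 5*(-5) = -25)
L(W, l) = -26*W + 50*l (L(W, l) = -2*(13*W - 25*l) = -2*(-25*l + 13*W) = -26*W + 50*l)
29*(-6*(-8) + L(-1, 6)) = 29*(-6*(-8) + (-26*(-1) + 50*6)) = 29*(48 + (26 + 300)) = 29*(48 + 326) = 29*374 = 10846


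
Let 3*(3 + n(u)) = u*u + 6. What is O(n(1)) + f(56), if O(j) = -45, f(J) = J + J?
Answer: 67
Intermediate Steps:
n(u) = -1 + u**2/3 (n(u) = -3 + (u*u + 6)/3 = -3 + (u**2 + 6)/3 = -3 + (6 + u**2)/3 = -3 + (2 + u**2/3) = -1 + u**2/3)
f(J) = 2*J
O(n(1)) + f(56) = -45 + 2*56 = -45 + 112 = 67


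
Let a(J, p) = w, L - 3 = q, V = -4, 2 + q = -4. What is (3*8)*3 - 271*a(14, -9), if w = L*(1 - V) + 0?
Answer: 4137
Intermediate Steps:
q = -6 (q = -2 - 4 = -6)
L = -3 (L = 3 - 6 = -3)
w = -15 (w = -3*(1 - 1*(-4)) + 0 = -3*(1 + 4) + 0 = -3*5 + 0 = -15 + 0 = -15)
a(J, p) = -15
(3*8)*3 - 271*a(14, -9) = (3*8)*3 - 271*(-15) = 24*3 + 4065 = 72 + 4065 = 4137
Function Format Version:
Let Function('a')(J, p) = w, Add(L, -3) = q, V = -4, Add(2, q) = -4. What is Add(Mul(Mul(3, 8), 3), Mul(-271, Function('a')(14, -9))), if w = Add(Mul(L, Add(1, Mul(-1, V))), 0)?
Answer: 4137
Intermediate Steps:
q = -6 (q = Add(-2, -4) = -6)
L = -3 (L = Add(3, -6) = -3)
w = -15 (w = Add(Mul(-3, Add(1, Mul(-1, -4))), 0) = Add(Mul(-3, Add(1, 4)), 0) = Add(Mul(-3, 5), 0) = Add(-15, 0) = -15)
Function('a')(J, p) = -15
Add(Mul(Mul(3, 8), 3), Mul(-271, Function('a')(14, -9))) = Add(Mul(Mul(3, 8), 3), Mul(-271, -15)) = Add(Mul(24, 3), 4065) = Add(72, 4065) = 4137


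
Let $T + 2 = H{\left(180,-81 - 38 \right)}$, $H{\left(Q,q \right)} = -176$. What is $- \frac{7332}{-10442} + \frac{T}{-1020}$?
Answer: $\frac{2334329}{2662710} \approx 0.87667$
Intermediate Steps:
$T = -178$ ($T = -2 - 176 = -178$)
$- \frac{7332}{-10442} + \frac{T}{-1020} = - \frac{7332}{-10442} - \frac{178}{-1020} = \left(-7332\right) \left(- \frac{1}{10442}\right) - - \frac{89}{510} = \frac{3666}{5221} + \frac{89}{510} = \frac{2334329}{2662710}$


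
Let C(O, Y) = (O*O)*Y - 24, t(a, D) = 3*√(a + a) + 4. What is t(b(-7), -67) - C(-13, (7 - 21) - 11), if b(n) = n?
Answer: 4253 + 3*I*√14 ≈ 4253.0 + 11.225*I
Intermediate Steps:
t(a, D) = 4 + 3*√2*√a (t(a, D) = 3*√(2*a) + 4 = 3*(√2*√a) + 4 = 3*√2*√a + 4 = 4 + 3*√2*√a)
C(O, Y) = -24 + Y*O² (C(O, Y) = O²*Y - 24 = Y*O² - 24 = -24 + Y*O²)
t(b(-7), -67) - C(-13, (7 - 21) - 11) = (4 + 3*√2*√(-7)) - (-24 + ((7 - 21) - 11)*(-13)²) = (4 + 3*√2*(I*√7)) - (-24 + (-14 - 11)*169) = (4 + 3*I*√14) - (-24 - 25*169) = (4 + 3*I*√14) - (-24 - 4225) = (4 + 3*I*√14) - 1*(-4249) = (4 + 3*I*√14) + 4249 = 4253 + 3*I*√14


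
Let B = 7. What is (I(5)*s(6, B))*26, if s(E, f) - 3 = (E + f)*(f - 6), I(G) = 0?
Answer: 0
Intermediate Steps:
s(E, f) = 3 + (-6 + f)*(E + f) (s(E, f) = 3 + (E + f)*(f - 6) = 3 + (E + f)*(-6 + f) = 3 + (-6 + f)*(E + f))
(I(5)*s(6, B))*26 = (0*(3 + 7**2 - 6*6 - 6*7 + 6*7))*26 = (0*(3 + 49 - 36 - 42 + 42))*26 = (0*16)*26 = 0*26 = 0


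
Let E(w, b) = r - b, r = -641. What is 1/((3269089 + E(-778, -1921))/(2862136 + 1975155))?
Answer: 4837291/3270369 ≈ 1.4791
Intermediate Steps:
E(w, b) = -641 - b
1/((3269089 + E(-778, -1921))/(2862136 + 1975155)) = 1/((3269089 + (-641 - 1*(-1921)))/(2862136 + 1975155)) = 1/((3269089 + (-641 + 1921))/4837291) = 1/((3269089 + 1280)*(1/4837291)) = 1/(3270369*(1/4837291)) = 1/(3270369/4837291) = 4837291/3270369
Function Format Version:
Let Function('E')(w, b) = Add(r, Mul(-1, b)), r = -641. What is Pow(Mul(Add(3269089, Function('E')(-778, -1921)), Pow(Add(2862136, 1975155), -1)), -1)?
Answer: Rational(4837291, 3270369) ≈ 1.4791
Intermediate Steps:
Function('E')(w, b) = Add(-641, Mul(-1, b))
Pow(Mul(Add(3269089, Function('E')(-778, -1921)), Pow(Add(2862136, 1975155), -1)), -1) = Pow(Mul(Add(3269089, Add(-641, Mul(-1, -1921))), Pow(Add(2862136, 1975155), -1)), -1) = Pow(Mul(Add(3269089, Add(-641, 1921)), Pow(4837291, -1)), -1) = Pow(Mul(Add(3269089, 1280), Rational(1, 4837291)), -1) = Pow(Mul(3270369, Rational(1, 4837291)), -1) = Pow(Rational(3270369, 4837291), -1) = Rational(4837291, 3270369)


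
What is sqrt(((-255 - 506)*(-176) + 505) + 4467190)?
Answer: sqrt(4601631) ≈ 2145.1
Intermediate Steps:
sqrt(((-255 - 506)*(-176) + 505) + 4467190) = sqrt((-761*(-176) + 505) + 4467190) = sqrt((133936 + 505) + 4467190) = sqrt(134441 + 4467190) = sqrt(4601631)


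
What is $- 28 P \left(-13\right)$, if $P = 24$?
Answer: $8736$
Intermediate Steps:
$- 28 P \left(-13\right) = \left(-28\right) 24 \left(-13\right) = \left(-672\right) \left(-13\right) = 8736$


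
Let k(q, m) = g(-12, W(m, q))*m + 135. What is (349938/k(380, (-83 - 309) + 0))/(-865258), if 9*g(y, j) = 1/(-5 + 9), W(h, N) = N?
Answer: -1574721/483246593 ≈ -0.0032586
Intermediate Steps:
g(y, j) = 1/36 (g(y, j) = 1/(9*(-5 + 9)) = (⅑)/4 = (⅑)*(¼) = 1/36)
k(q, m) = 135 + m/36 (k(q, m) = m/36 + 135 = 135 + m/36)
(349938/k(380, (-83 - 309) + 0))/(-865258) = (349938/(135 + ((-83 - 309) + 0)/36))/(-865258) = (349938/(135 + (-392 + 0)/36))*(-1/865258) = (349938/(135 + (1/36)*(-392)))*(-1/865258) = (349938/(135 - 98/9))*(-1/865258) = (349938/(1117/9))*(-1/865258) = (349938*(9/1117))*(-1/865258) = (3149442/1117)*(-1/865258) = -1574721/483246593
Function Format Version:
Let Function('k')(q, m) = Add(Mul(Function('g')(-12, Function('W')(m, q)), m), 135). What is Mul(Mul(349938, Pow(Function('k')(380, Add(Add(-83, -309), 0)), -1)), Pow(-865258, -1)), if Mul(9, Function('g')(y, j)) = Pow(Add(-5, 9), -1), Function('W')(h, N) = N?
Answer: Rational(-1574721, 483246593) ≈ -0.0032586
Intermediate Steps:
Function('g')(y, j) = Rational(1, 36) (Function('g')(y, j) = Mul(Rational(1, 9), Pow(Add(-5, 9), -1)) = Mul(Rational(1, 9), Pow(4, -1)) = Mul(Rational(1, 9), Rational(1, 4)) = Rational(1, 36))
Function('k')(q, m) = Add(135, Mul(Rational(1, 36), m)) (Function('k')(q, m) = Add(Mul(Rational(1, 36), m), 135) = Add(135, Mul(Rational(1, 36), m)))
Mul(Mul(349938, Pow(Function('k')(380, Add(Add(-83, -309), 0)), -1)), Pow(-865258, -1)) = Mul(Mul(349938, Pow(Add(135, Mul(Rational(1, 36), Add(Add(-83, -309), 0))), -1)), Pow(-865258, -1)) = Mul(Mul(349938, Pow(Add(135, Mul(Rational(1, 36), Add(-392, 0))), -1)), Rational(-1, 865258)) = Mul(Mul(349938, Pow(Add(135, Mul(Rational(1, 36), -392)), -1)), Rational(-1, 865258)) = Mul(Mul(349938, Pow(Add(135, Rational(-98, 9)), -1)), Rational(-1, 865258)) = Mul(Mul(349938, Pow(Rational(1117, 9), -1)), Rational(-1, 865258)) = Mul(Mul(349938, Rational(9, 1117)), Rational(-1, 865258)) = Mul(Rational(3149442, 1117), Rational(-1, 865258)) = Rational(-1574721, 483246593)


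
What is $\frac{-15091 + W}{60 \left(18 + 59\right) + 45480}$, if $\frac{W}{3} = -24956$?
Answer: $- \frac{89959}{50100} \approx -1.7956$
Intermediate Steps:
$W = -74868$ ($W = 3 \left(-24956\right) = -74868$)
$\frac{-15091 + W}{60 \left(18 + 59\right) + 45480} = \frac{-15091 - 74868}{60 \left(18 + 59\right) + 45480} = - \frac{89959}{60 \cdot 77 + 45480} = - \frac{89959}{4620 + 45480} = - \frac{89959}{50100}$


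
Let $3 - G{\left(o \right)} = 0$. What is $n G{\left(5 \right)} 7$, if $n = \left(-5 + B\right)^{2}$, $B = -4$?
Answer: $1701$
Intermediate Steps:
$n = 81$ ($n = \left(-5 - 4\right)^{2} = \left(-9\right)^{2} = 81$)
$G{\left(o \right)} = 3$ ($G{\left(o \right)} = 3 - 0 = 3 + 0 = 3$)
$n G{\left(5 \right)} 7 = 81 \cdot 3 \cdot 7 = 243 \cdot 7 = 1701$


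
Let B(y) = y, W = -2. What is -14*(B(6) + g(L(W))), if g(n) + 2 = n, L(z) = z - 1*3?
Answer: 14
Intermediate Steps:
L(z) = -3 + z (L(z) = z - 3 = -3 + z)
g(n) = -2 + n
-14*(B(6) + g(L(W))) = -14*(6 + (-2 + (-3 - 2))) = -14*(6 + (-2 - 5)) = -14*(6 - 7) = -14*(-1) = 14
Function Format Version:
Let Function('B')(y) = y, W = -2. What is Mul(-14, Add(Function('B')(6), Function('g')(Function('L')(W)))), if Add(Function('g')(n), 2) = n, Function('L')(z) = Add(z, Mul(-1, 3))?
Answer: 14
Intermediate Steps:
Function('L')(z) = Add(-3, z) (Function('L')(z) = Add(z, -3) = Add(-3, z))
Function('g')(n) = Add(-2, n)
Mul(-14, Add(Function('B')(6), Function('g')(Function('L')(W)))) = Mul(-14, Add(6, Add(-2, Add(-3, -2)))) = Mul(-14, Add(6, Add(-2, -5))) = Mul(-14, Add(6, -7)) = Mul(-14, -1) = 14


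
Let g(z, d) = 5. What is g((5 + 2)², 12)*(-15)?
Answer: -75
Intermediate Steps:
g((5 + 2)², 12)*(-15) = 5*(-15) = -75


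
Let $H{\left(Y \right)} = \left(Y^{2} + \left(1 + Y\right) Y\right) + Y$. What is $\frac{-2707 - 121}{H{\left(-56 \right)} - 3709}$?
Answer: $- \frac{2828}{2451} \approx -1.1538$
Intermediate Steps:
$H{\left(Y \right)} = Y + Y^{2} + Y \left(1 + Y\right)$ ($H{\left(Y \right)} = \left(Y^{2} + Y \left(1 + Y\right)\right) + Y = Y + Y^{2} + Y \left(1 + Y\right)$)
$\frac{-2707 - 121}{H{\left(-56 \right)} - 3709} = \frac{-2707 - 121}{2 \left(-56\right) \left(1 - 56\right) - 3709} = - \frac{2828}{2 \left(-56\right) \left(-55\right) - 3709} = - \frac{2828}{6160 - 3709} = - \frac{2828}{2451}$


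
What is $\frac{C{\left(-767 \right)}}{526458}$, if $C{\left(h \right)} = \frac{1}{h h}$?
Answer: $\frac{1}{309709450362} \approx 3.2288 \cdot 10^{-12}$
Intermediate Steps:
$C{\left(h \right)} = \frac{1}{h^{2}}$
$\frac{C{\left(-767 \right)}}{526458} = \frac{1}{588289 \cdot 526458} = \frac{1}{588289} \cdot \frac{1}{526458} = \frac{1}{309709450362}$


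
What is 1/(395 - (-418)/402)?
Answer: 201/79604 ≈ 0.0025250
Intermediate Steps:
1/(395 - (-418)/402) = 1/(395 - 1*(-209/201)) = 1/(395 + 209/201) = 1/(79604/201) = 201/79604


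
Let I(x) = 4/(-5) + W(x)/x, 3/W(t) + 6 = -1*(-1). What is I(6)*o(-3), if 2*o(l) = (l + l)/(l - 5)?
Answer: -27/80 ≈ -0.33750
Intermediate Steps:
W(t) = -3/5 (W(t) = 3/(-6 - 1*(-1)) = 3/(-6 + 1) = 3/(-5) = 3*(-1/5) = -3/5)
o(l) = l/(-5 + l) (o(l) = ((l + l)/(l - 5))/2 = ((2*l)/(-5 + l))/2 = (2*l/(-5 + l))/2 = l/(-5 + l))
I(x) = -4/5 - 3/(5*x) (I(x) = 4/(-5) - 3/(5*x) = 4*(-1/5) - 3/(5*x) = -4/5 - 3/(5*x))
I(6)*o(-3) = ((1/5)*(-3 - 4*6)/6)*(-3/(-5 - 3)) = ((1/5)*(1/6)*(-3 - 24))*(-3/(-8)) = ((1/5)*(1/6)*(-27))*(-3*(-1/8)) = -9/10*3/8 = -27/80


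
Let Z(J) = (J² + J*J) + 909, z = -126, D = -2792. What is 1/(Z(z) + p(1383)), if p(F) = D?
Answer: 1/29869 ≈ 3.3480e-5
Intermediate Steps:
p(F) = -2792
Z(J) = 909 + 2*J² (Z(J) = (J² + J²) + 909 = 2*J² + 909 = 909 + 2*J²)
1/(Z(z) + p(1383)) = 1/((909 + 2*(-126)²) - 2792) = 1/((909 + 2*15876) - 2792) = 1/((909 + 31752) - 2792) = 1/(32661 - 2792) = 1/29869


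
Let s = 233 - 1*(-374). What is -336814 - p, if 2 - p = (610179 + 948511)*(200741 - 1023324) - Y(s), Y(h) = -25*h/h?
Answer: -1282152233061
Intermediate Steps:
s = 607 (s = 233 + 374 = 607)
Y(h) = -25 (Y(h) = -25*1 = -25)
p = 1282151896247 (p = 2 - ((610179 + 948511)*(200741 - 1023324) - 1*(-25)) = 2 - (1558690*(-822583) + 25) = 2 - (-1282151896270 + 25) = 2 - 1*(-1282151896245) = 2 + 1282151896245 = 1282151896247)
-336814 - p = -336814 - 1*1282151896247 = -336814 - 1282151896247 = -1282152233061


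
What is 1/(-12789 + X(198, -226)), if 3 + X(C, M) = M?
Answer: -1/13018 ≈ -7.6817e-5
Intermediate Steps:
X(C, M) = -3 + M
1/(-12789 + X(198, -226)) = 1/(-12789 + (-3 - 226)) = 1/(-12789 - 229) = 1/(-13018) = -1/13018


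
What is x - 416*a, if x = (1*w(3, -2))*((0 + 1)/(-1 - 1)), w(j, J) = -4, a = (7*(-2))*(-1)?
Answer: -5822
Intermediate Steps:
a = 14 (a = -14*(-1) = 14)
x = 2 (x = (1*(-4))*((0 + 1)/(-1 - 1)) = -4/(-2) = -4*(-1)/2 = -4*(-½) = 2)
x - 416*a = 2 - 416*14 = 2 - 5824 = -5822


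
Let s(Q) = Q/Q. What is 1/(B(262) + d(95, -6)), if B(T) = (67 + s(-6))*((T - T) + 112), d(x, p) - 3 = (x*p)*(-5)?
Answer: 1/10469 ≈ 9.5520e-5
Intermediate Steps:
s(Q) = 1
d(x, p) = 3 - 5*p*x (d(x, p) = 3 + (x*p)*(-5) = 3 + (p*x)*(-5) = 3 - 5*p*x)
B(T) = 7616 (B(T) = (67 + 1)*((T - T) + 112) = 68*(0 + 112) = 68*112 = 7616)
1/(B(262) + d(95, -6)) = 1/(7616 + (3 - 5*(-6)*95)) = 1/(7616 + (3 + 2850)) = 1/(7616 + 2853) = 1/10469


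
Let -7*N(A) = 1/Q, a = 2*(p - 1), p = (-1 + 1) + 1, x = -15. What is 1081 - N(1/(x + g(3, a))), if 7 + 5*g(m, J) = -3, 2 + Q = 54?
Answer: 393485/364 ≈ 1081.0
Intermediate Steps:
Q = 52 (Q = -2 + 54 = 52)
p = 1 (p = 0 + 1 = 1)
a = 0 (a = 2*(1 - 1) = 2*0 = 0)
g(m, J) = -2 (g(m, J) = -7/5 + (1/5)*(-3) = -7/5 - 3/5 = -2)
N(A) = -1/364 (N(A) = -1/7/52 = -1/7*1/52 = -1/364)
1081 - N(1/(x + g(3, a))) = 1081 - 1*(-1/364) = 1081 + 1/364 = 393485/364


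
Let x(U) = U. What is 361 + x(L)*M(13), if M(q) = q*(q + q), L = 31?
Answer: 10839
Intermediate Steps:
M(q) = 2*q² (M(q) = q*(2*q) = 2*q²)
361 + x(L)*M(13) = 361 + 31*(2*13²) = 361 + 31*(2*169) = 361 + 31*338 = 361 + 10478 = 10839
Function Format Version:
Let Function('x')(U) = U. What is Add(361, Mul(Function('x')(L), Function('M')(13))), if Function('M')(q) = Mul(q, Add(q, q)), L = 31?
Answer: 10839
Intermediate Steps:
Function('M')(q) = Mul(2, Pow(q, 2)) (Function('M')(q) = Mul(q, Mul(2, q)) = Mul(2, Pow(q, 2)))
Add(361, Mul(Function('x')(L), Function('M')(13))) = Add(361, Mul(31, Mul(2, Pow(13, 2)))) = Add(361, Mul(31, Mul(2, 169))) = Add(361, Mul(31, 338)) = Add(361, 10478) = 10839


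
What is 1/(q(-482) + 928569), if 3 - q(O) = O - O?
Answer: 1/928572 ≈ 1.0769e-6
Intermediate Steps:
q(O) = 3 (q(O) = 3 - (O - O) = 3 - 1*0 = 3 + 0 = 3)
1/(q(-482) + 928569) = 1/(3 + 928569) = 1/928572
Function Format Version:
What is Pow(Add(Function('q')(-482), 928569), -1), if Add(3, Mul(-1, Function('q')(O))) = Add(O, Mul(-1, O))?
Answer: Rational(1, 928572) ≈ 1.0769e-6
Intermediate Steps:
Function('q')(O) = 3 (Function('q')(O) = Add(3, Mul(-1, Add(O, Mul(-1, O)))) = Add(3, Mul(-1, 0)) = Add(3, 0) = 3)
Pow(Add(Function('q')(-482), 928569), -1) = Pow(Add(3, 928569), -1) = Pow(928572, -1) = Rational(1, 928572)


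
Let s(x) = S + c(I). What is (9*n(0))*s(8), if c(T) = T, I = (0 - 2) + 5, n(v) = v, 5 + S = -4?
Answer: 0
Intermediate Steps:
S = -9 (S = -5 - 4 = -9)
I = 3 (I = -2 + 5 = 3)
s(x) = -6 (s(x) = -9 + 3 = -6)
(9*n(0))*s(8) = (9*0)*(-6) = 0*(-6) = 0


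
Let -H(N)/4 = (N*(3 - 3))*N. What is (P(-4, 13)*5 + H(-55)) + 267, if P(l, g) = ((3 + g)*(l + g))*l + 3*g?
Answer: -2418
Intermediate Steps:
P(l, g) = 3*g + l*(3 + g)*(g + l) (P(l, g) = ((3 + g)*(g + l))*l + 3*g = l*(3 + g)*(g + l) + 3*g = 3*g + l*(3 + g)*(g + l))
H(N) = 0 (H(N) = -4*N*(3 - 3)*N = -4*N*0*N = -0*N = -4*0 = 0)
(P(-4, 13)*5 + H(-55)) + 267 = ((3*13 + 3*(-4)² + 13*(-4)² - 4*13² + 3*13*(-4))*5 + 0) + 267 = ((39 + 3*16 + 13*16 - 4*169 - 156)*5 + 0) + 267 = ((39 + 48 + 208 - 676 - 156)*5 + 0) + 267 = (-537*5 + 0) + 267 = (-2685 + 0) + 267 = -2685 + 267 = -2418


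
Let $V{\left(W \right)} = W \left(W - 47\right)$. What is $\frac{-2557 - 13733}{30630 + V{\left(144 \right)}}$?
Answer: $- \frac{2715}{7433} \approx -0.36526$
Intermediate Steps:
$V{\left(W \right)} = W \left(-47 + W\right)$
$\frac{-2557 - 13733}{30630 + V{\left(144 \right)}} = \frac{-2557 - 13733}{30630 + 144 \left(-47 + 144\right)} = - \frac{16290}{30630 + 144 \cdot 97} = - \frac{16290}{30630 + 13968} = - \frac{16290}{44598} = \left(-16290\right) \frac{1}{44598} = - \frac{2715}{7433}$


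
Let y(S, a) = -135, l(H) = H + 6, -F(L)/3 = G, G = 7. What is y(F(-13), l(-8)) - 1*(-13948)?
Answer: 13813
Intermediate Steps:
F(L) = -21 (F(L) = -3*7 = -21)
l(H) = 6 + H
y(F(-13), l(-8)) - 1*(-13948) = -135 - 1*(-13948) = -135 + 13948 = 13813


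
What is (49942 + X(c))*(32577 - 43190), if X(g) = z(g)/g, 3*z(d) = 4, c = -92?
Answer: -36572366161/69 ≈ -5.3003e+8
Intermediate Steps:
z(d) = 4/3 (z(d) = (1/3)*4 = 4/3)
X(g) = 4/(3*g)
(49942 + X(c))*(32577 - 43190) = (49942 + (4/3)/(-92))*(32577 - 43190) = (49942 + (4/3)*(-1/92))*(-10613) = (49942 - 1/69)*(-10613) = (3445997/69)*(-10613) = -36572366161/69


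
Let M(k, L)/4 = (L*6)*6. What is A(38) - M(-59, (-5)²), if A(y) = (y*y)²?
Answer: 2081536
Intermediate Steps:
A(y) = y⁴ (A(y) = (y²)² = y⁴)
M(k, L) = 144*L (M(k, L) = 4*((L*6)*6) = 4*((6*L)*6) = 4*(36*L) = 144*L)
A(38) - M(-59, (-5)²) = 38⁴ - 144*(-5)² = 2085136 - 144*25 = 2085136 - 1*3600 = 2085136 - 3600 = 2081536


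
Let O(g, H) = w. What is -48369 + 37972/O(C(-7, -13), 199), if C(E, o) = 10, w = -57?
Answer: -2795005/57 ≈ -49035.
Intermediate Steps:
O(g, H) = -57
-48369 + 37972/O(C(-7, -13), 199) = -48369 + 37972/(-57) = -48369 + 37972*(-1/57) = -48369 - 37972/57 = -2795005/57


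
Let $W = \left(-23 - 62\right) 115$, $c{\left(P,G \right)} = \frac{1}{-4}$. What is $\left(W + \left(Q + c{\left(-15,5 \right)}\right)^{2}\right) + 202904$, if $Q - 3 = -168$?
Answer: $\frac{3526985}{16} \approx 2.2044 \cdot 10^{5}$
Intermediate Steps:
$Q = -165$ ($Q = 3 - 168 = -165$)
$c{\left(P,G \right)} = - \frac{1}{4}$
$W = -9775$ ($W = \left(-85\right) 115 = -9775$)
$\left(W + \left(Q + c{\left(-15,5 \right)}\right)^{2}\right) + 202904 = \left(-9775 + \left(-165 - \frac{1}{4}\right)^{2}\right) + 202904 = \left(-9775 + \left(- \frac{661}{4}\right)^{2}\right) + 202904 = \left(-9775 + \frac{436921}{16}\right) + 202904 = \frac{280521}{16} + 202904 = \frac{3526985}{16}$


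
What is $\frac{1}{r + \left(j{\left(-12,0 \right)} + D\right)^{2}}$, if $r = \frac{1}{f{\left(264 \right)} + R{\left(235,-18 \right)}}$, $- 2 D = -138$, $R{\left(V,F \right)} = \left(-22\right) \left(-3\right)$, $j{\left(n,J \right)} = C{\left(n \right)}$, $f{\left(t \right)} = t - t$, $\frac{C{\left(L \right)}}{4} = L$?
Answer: $\frac{66}{29107} \approx 0.0022675$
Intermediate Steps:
$C{\left(L \right)} = 4 L$
$f{\left(t \right)} = 0$
$j{\left(n,J \right)} = 4 n$
$R{\left(V,F \right)} = 66$
$D = 69$ ($D = \left(- \frac{1}{2}\right) \left(-138\right) = 69$)
$r = \frac{1}{66}$ ($r = \frac{1}{0 + 66} = \frac{1}{66} \approx 0.015152$)
$\frac{1}{r + \left(j{\left(-12,0 \right)} + D\right)^{2}} = \frac{1}{\frac{1}{66} + \left(4 \left(-12\right) + 69\right)^{2}} = \frac{1}{\frac{1}{66} + \left(-48 + 69\right)^{2}} = \frac{1}{\frac{1}{66} + 21^{2}} = \frac{1}{\frac{1}{66} + 441} = \frac{1}{\frac{29107}{66}} = \frac{66}{29107}$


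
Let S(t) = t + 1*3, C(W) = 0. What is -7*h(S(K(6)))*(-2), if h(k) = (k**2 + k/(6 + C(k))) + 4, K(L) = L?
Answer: 1211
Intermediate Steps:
S(t) = 3 + t (S(t) = t + 3 = 3 + t)
h(k) = 4 + k**2 + k/6 (h(k) = (k**2 + k/(6 + 0)) + 4 = (k**2 + k/6) + 4 = 4 + k**2 + k/6)
-7*h(S(K(6)))*(-2) = -7*(4 + (3 + 6)**2 + (3 + 6)/6)*(-2) = -7*(4 + 9**2 + (1/6)*9)*(-2) = -7*(4 + 81 + 3/2)*(-2) = -7*173/2*(-2) = -1211/2*(-2) = 1211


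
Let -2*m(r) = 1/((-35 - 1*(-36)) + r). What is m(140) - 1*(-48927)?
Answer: 13797413/282 ≈ 48927.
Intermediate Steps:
m(r) = -1/(2*(1 + r)) (m(r) = -1/(2*((-35 - 1*(-36)) + r)) = -1/(2*((-35 + 36) + r)) = -1/(2*(1 + r)))
m(140) - 1*(-48927) = -1/(2 + 2*140) - 1*(-48927) = -1/(2 + 280) + 48927 = -1/282 + 48927 = 13797413/282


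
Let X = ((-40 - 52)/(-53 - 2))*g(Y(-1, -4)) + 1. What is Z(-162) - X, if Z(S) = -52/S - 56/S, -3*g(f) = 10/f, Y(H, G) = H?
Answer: -65/11 ≈ -5.9091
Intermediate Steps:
g(f) = -10/(3*f)
Z(S) = -108/S
X = 217/33 (X = ((-40 - 52)/(-53 - 2))*(-10/3/(-1)) + 1 = (-92/(-55))*(-10/3*(-1)) + 1 = -92*(-1/55)*(10/3) + 1 = (92/55)*(10/3) + 1 = 184/33 + 1 = 217/33 ≈ 6.5758)
Z(-162) - X = -108/(-162) - 1*217/33 = -108*(-1/162) - 217/33 = 2/3 - 217/33 = -65/11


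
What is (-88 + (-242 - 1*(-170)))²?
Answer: 25600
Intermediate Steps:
(-88 + (-242 - 1*(-170)))² = (-88 + (-242 + 170))² = (-88 - 72)² = (-160)² = 25600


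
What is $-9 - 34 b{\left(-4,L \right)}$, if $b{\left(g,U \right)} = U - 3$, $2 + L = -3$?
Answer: $263$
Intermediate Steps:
$L = -5$ ($L = -2 - 3 = -5$)
$b{\left(g,U \right)} = -3 + U$ ($b{\left(g,U \right)} = U - 3 = -3 + U$)
$-9 - 34 b{\left(-4,L \right)} = -9 - 34 \left(-3 - 5\right) = -9 - -272 = -9 + 272 = 263$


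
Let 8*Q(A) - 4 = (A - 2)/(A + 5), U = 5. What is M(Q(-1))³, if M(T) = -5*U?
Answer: -15625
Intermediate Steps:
Q(A) = ½ + (-2 + A)/(8*(5 + A)) (Q(A) = ½ + ((A - 2)/(A + 5))/8 = ½ + ((-2 + A)/(5 + A))/8 = ½ + (-2 + A)/(8*(5 + A)))
M(T) = -25 (M(T) = -5*5 = -25)
M(Q(-1))³ = (-25)³ = -15625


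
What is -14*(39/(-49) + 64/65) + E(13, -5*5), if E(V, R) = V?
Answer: 4713/455 ≈ 10.358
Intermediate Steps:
-14*(39/(-49) + 64/65) + E(13, -5*5) = -14*(39/(-49) + 64/65) + 13 = -14*(39*(-1/49) + 64*(1/65)) + 13 = -14*(-39/49 + 64/65) + 13 = -14*601/3185 + 13 = -1202/455 + 13 = 4713/455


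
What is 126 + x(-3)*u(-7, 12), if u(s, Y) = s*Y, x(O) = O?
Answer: 378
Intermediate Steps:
u(s, Y) = Y*s
126 + x(-3)*u(-7, 12) = 126 - 36*(-7) = 126 - 3*(-84) = 126 + 252 = 378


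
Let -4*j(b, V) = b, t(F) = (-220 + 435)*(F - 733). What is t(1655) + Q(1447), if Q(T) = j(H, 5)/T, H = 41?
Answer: 1147355199/5788 ≈ 1.9823e+5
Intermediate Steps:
t(F) = -157595 + 215*F (t(F) = 215*(-733 + F) = -157595 + 215*F)
j(b, V) = -b/4
Q(T) = -41/(4*T) (Q(T) = (-¼*41)/T = -41/(4*T))
t(1655) + Q(1447) = (-157595 + 215*1655) - 41/4/1447 = (-157595 + 355825) - 41/4*1/1447 = 198230 - 41/5788 = 1147355199/5788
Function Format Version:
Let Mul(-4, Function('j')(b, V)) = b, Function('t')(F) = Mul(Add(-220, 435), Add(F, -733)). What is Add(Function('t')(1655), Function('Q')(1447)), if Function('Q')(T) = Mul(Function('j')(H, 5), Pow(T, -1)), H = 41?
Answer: Rational(1147355199, 5788) ≈ 1.9823e+5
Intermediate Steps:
Function('t')(F) = Add(-157595, Mul(215, F)) (Function('t')(F) = Mul(215, Add(-733, F)) = Add(-157595, Mul(215, F)))
Function('j')(b, V) = Mul(Rational(-1, 4), b)
Function('Q')(T) = Mul(Rational(-41, 4), Pow(T, -1)) (Function('Q')(T) = Mul(Mul(Rational(-1, 4), 41), Pow(T, -1)) = Mul(Rational(-41, 4), Pow(T, -1)))
Add(Function('t')(1655), Function('Q')(1447)) = Add(Add(-157595, Mul(215, 1655)), Mul(Rational(-41, 4), Pow(1447, -1))) = Add(Add(-157595, 355825), Mul(Rational(-41, 4), Rational(1, 1447))) = Add(198230, Rational(-41, 5788)) = Rational(1147355199, 5788)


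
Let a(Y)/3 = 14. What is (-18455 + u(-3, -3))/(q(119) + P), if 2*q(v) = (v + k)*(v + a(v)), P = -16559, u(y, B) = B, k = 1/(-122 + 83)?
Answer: 719862/272281 ≈ 2.6438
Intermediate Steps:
k = -1/39 (k = 1/(-39) = -1/39 ≈ -0.025641)
a(Y) = 42 (a(Y) = 3*14 = 42)
q(v) = (42 + v)*(-1/39 + v)/2 (q(v) = ((v - 1/39)*(v + 42))/2 = ((-1/39 + v)*(42 + v))/2 = ((42 + v)*(-1/39 + v))/2 = (42 + v)*(-1/39 + v)/2)
(-18455 + u(-3, -3))/(q(119) + P) = (-18455 - 3)/((-7/13 + (½)*119² + (1637/78)*119) - 16559) = -18458/((-7/13 + (½)*14161 + 194803/78) - 16559) = -18458/((-7/13 + 14161/2 + 194803/78) - 16559) = -18458/(373520/39 - 16559) = -18458/(-272281/39) = -18458*(-39/272281) = 719862/272281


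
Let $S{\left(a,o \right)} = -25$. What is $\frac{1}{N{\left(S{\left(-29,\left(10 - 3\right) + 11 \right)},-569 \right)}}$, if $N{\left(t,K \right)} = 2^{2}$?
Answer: $\frac{1}{4} \approx 0.25$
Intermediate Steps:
$N{\left(t,K \right)} = 4$
$\frac{1}{N{\left(S{\left(-29,\left(10 - 3\right) + 11 \right)},-569 \right)}} = \frac{1}{4}$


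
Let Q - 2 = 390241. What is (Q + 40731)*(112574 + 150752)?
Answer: 113486659524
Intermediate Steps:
Q = 390243 (Q = 2 + 390241 = 390243)
(Q + 40731)*(112574 + 150752) = (390243 + 40731)*(112574 + 150752) = 430974*263326 = 113486659524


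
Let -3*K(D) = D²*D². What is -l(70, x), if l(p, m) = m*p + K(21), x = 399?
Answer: 36897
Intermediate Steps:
K(D) = -D⁴/3 (K(D) = -D²*D²/3 = -D⁴/3)
l(p, m) = -64827 + m*p (l(p, m) = m*p - ⅓*21⁴ = m*p - ⅓*194481 = m*p - 64827 = -64827 + m*p)
-l(70, x) = -(-64827 + 399*70) = -(-64827 + 27930) = -1*(-36897) = 36897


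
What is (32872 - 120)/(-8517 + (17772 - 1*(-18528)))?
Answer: 32752/27783 ≈ 1.1789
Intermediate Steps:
(32872 - 120)/(-8517 + (17772 - 1*(-18528))) = 32752/(-8517 + (17772 + 18528)) = 32752/(-8517 + 36300) = 32752/27783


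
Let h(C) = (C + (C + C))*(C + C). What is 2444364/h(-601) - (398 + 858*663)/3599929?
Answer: 1260975083374/1300297954729 ≈ 0.96976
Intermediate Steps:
h(C) = 6*C² (h(C) = (C + 2*C)*(2*C) = (3*C)*(2*C) = 6*C²)
2444364/h(-601) - (398 + 858*663)/3599929 = 2444364/((6*(-601)²)) - (398 + 858*663)/3599929 = 2444364/((6*361201)) - (398 + 568854)*(1/3599929) = 2444364/2167206 - 1*569252*(1/3599929) = 2444364*(1/2167206) - 569252*1/3599929 = 407394/361201 - 569252/3599929 = 1260975083374/1300297954729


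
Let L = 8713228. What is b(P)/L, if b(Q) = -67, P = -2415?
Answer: -67/8713228 ≈ -7.6895e-6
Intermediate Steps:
b(P)/L = -67/8713228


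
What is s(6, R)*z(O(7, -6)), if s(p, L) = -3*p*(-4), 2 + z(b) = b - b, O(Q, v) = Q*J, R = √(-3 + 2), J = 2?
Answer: -144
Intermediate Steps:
R = I (R = √(-1) = I ≈ 1.0*I)
O(Q, v) = 2*Q (O(Q, v) = Q*2 = 2*Q)
z(b) = -2 (z(b) = -2 + (b - b) = -2 + 0 = -2)
s(p, L) = 12*p
s(6, R)*z(O(7, -6)) = (12*6)*(-2) = 72*(-2) = -144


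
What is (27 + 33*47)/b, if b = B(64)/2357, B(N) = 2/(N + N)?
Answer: 238038144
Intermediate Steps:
B(N) = 1/N (B(N) = 2/((2*N)) = 2*(1/(2*N)) = 1/N)
b = 1/150848 (b = 1/(64*2357) = (1/64)*(1/2357) = 1/150848 ≈ 6.6292e-6)
(27 + 33*47)/b = (27 + 33*47)/(1/150848) = (27 + 1551)*150848 = 1578*150848 = 238038144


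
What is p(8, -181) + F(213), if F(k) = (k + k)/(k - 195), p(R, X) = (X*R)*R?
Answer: -34681/3 ≈ -11560.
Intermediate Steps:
p(R, X) = X*R² (p(R, X) = (R*X)*R = X*R²)
F(k) = 2*k/(-195 + k) (F(k) = (2*k)/(-195 + k) = 2*k/(-195 + k))
p(8, -181) + F(213) = -181*8² + 2*213/(-195 + 213) = -181*64 + 2*213/18 = -11584 + 2*213*(1/18) = -11584 + 71/3 = -34681/3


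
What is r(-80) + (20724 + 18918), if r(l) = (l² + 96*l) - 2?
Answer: 38360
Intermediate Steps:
r(l) = -2 + l² + 96*l
r(-80) + (20724 + 18918) = (-2 + (-80)² + 96*(-80)) + (20724 + 18918) = (-2 + 6400 - 7680) + 39642 = -1282 + 39642 = 38360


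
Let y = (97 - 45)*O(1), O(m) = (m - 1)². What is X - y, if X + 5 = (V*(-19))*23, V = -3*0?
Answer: -5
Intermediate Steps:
V = 0
O(m) = (-1 + m)²
X = -5 (X = -5 + (0*(-19))*23 = -5 + 0*23 = -5 + 0 = -5)
y = 0 (y = (97 - 45)*(-1 + 1)² = 52*0² = 52*0 = 0)
X - y = -5 - 1*0 = -5 + 0 = -5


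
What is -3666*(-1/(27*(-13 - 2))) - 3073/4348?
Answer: -5728111/586980 ≈ -9.7586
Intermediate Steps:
-3666*(-1/(27*(-13 - 2))) - 3073/4348 = -3666/((-27*(-15))) - 3073*1/4348 = -3666/405 - 3073/4348 = -3666*1/405 - 3073/4348 = -1222/135 - 3073/4348 = -5728111/586980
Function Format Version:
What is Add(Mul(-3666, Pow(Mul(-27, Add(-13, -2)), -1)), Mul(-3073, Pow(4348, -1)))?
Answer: Rational(-5728111, 586980) ≈ -9.7586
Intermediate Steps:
Add(Mul(-3666, Pow(Mul(-27, Add(-13, -2)), -1)), Mul(-3073, Pow(4348, -1))) = Add(Mul(-3666, Pow(Mul(-27, -15), -1)), Mul(-3073, Rational(1, 4348))) = Add(Mul(-3666, Pow(405, -1)), Rational(-3073, 4348)) = Add(Mul(-3666, Rational(1, 405)), Rational(-3073, 4348)) = Add(Rational(-1222, 135), Rational(-3073, 4348)) = Rational(-5728111, 586980)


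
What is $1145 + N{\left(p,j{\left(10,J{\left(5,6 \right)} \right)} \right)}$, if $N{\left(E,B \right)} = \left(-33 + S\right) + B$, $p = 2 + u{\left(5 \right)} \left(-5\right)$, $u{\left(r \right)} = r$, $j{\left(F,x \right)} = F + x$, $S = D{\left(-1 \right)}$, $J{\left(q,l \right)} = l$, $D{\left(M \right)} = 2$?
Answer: $1130$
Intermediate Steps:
$S = 2$
$p = -23$ ($p = 2 + 5 \left(-5\right) = 2 - 25 = -23$)
$N{\left(E,B \right)} = -31 + B$ ($N{\left(E,B \right)} = \left(-33 + 2\right) + B = -31 + B$)
$1145 + N{\left(p,j{\left(10,J{\left(5,6 \right)} \right)} \right)} = 1145 + \left(-31 + \left(10 + 6\right)\right) = 1145 + \left(-31 + 16\right) = 1145 - 15 = 1130$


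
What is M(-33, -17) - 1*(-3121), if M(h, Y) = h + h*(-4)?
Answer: 3220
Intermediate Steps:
M(h, Y) = -3*h (M(h, Y) = h - 4*h = -3*h)
M(-33, -17) - 1*(-3121) = -3*(-33) - 1*(-3121) = 99 + 3121 = 3220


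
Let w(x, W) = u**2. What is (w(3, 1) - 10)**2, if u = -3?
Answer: 1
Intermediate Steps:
w(x, W) = 9 (w(x, W) = (-3)**2 = 9)
(w(3, 1) - 10)**2 = (9 - 10)**2 = (-1)**2 = 1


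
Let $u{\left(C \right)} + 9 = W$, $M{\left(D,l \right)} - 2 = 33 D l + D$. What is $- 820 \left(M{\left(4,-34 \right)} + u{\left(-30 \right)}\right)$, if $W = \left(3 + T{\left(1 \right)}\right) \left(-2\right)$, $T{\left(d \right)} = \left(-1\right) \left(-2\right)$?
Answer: $3690820$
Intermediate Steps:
$T{\left(d \right)} = 2$
$M{\left(D,l \right)} = 2 + D + 33 D l$ ($M{\left(D,l \right)} = 2 + \left(33 D l + D\right) = 2 + \left(D + 33 D l\right) = 2 + D + 33 D l$)
$W = -10$ ($W = \left(3 + 2\right) \left(-2\right) = 5 \left(-2\right) = -10$)
$u{\left(C \right)} = -19$ ($u{\left(C \right)} = -9 - 10 = -19$)
$- 820 \left(M{\left(4,-34 \right)} + u{\left(-30 \right)}\right) = - 820 \left(\left(2 + 4 + 33 \cdot 4 \left(-34\right)\right) - 19\right) = - 820 \left(\left(2 + 4 - 4488\right) - 19\right) = - 820 \left(-4482 - 19\right) = \left(-820\right) \left(-4501\right) = 3690820$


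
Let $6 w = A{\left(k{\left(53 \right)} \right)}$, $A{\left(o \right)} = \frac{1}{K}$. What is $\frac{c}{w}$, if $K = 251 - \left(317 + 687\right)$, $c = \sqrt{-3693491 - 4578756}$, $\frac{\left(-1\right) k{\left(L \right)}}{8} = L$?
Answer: $- 4518 i \sqrt{8272247} \approx - 1.2994 \cdot 10^{7} i$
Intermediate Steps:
$k{\left(L \right)} = - 8 L$
$c = i \sqrt{8272247}$ ($c = \sqrt{-8272247} = i \sqrt{8272247} \approx 2876.2 i$)
$K = -753$ ($K = 251 - 1004 = -753$)
$A{\left(o \right)} = - \frac{1}{753}$ ($A{\left(o \right)} = \frac{1}{-753} = - \frac{1}{753}$)
$w = - \frac{1}{4518}$ ($w = \frac{1}{6} \left(- \frac{1}{753}\right) = - \frac{1}{4518} \approx -0.00022134$)
$\frac{c}{w} = \frac{i \sqrt{8272247}}{- \frac{1}{4518}} = i \sqrt{8272247} \left(-4518\right) = - 4518 i \sqrt{8272247}$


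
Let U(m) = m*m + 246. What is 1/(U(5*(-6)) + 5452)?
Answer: 1/6598 ≈ 0.00015156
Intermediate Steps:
U(m) = 246 + m**2 (U(m) = m**2 + 246 = 246 + m**2)
1/(U(5*(-6)) + 5452) = 1/((246 + (5*(-6))**2) + 5452) = 1/((246 + (-30)**2) + 5452) = 1/((246 + 900) + 5452) = 1/(1146 + 5452) = 1/6598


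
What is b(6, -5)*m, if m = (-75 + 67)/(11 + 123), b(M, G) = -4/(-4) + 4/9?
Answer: -52/603 ≈ -0.086236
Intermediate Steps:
b(M, G) = 13/9 (b(M, G) = -4*(-1/4) + 4*(1/9) = 1 + 4/9 = 13/9)
m = -4/67 (m = -8/134 = -8*1/134 = -4/67 ≈ -0.059702)
b(6, -5)*m = (13/9)*(-4/67) = -52/603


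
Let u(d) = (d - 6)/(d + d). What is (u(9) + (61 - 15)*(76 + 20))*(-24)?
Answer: -105988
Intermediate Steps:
u(d) = (-6 + d)/(2*d) (u(d) = (-6 + d)/((2*d)) = (-6 + d)*(1/(2*d)) = (-6 + d)/(2*d))
(u(9) + (61 - 15)*(76 + 20))*(-24) = ((½)*(-6 + 9)/9 + (61 - 15)*(76 + 20))*(-24) = ((½)*(⅑)*3 + 46*96)*(-24) = (⅙ + 4416)*(-24) = (26497/6)*(-24) = -105988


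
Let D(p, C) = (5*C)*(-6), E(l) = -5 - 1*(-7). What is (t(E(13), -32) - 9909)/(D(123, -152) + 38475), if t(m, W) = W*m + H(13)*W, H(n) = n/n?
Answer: -667/2869 ≈ -0.23249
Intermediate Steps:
E(l) = 2 (E(l) = -5 + 7 = 2)
D(p, C) = -30*C
H(n) = 1
t(m, W) = W + W*m (t(m, W) = W*m + 1*W = W*m + W = W + W*m)
(t(E(13), -32) - 9909)/(D(123, -152) + 38475) = (-32*(1 + 2) - 9909)/(-30*(-152) + 38475) = (-32*3 - 9909)/(4560 + 38475) = (-96 - 9909)/43035 = -10005*1/43035 = -667/2869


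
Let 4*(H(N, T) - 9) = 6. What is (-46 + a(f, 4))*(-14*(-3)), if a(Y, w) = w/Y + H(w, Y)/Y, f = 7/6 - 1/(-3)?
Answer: -1526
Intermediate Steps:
H(N, T) = 21/2 (H(N, T) = 9 + (¼)*6 = 9 + 3/2 = 21/2)
f = 3/2 (f = 7*(⅙) - 1*(-⅓) = 7/6 + ⅓ = 3/2 ≈ 1.5000)
a(Y, w) = 21/(2*Y) + w/Y (a(Y, w) = w/Y + 21/(2*Y) = 21/(2*Y) + w/Y)
(-46 + a(f, 4))*(-14*(-3)) = (-46 + (21/2 + 4)/(3/2))*(-14*(-3)) = (-46 + (⅔)*(29/2))*42 = (-46 + 29/3)*42 = -109/3*42 = -1526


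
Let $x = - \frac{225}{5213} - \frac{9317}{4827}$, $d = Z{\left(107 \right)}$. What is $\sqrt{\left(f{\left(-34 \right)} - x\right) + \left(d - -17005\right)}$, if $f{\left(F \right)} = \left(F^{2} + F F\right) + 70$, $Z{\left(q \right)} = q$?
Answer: $\frac{\sqrt{12344541667102269690}}{25163151} \approx 139.63$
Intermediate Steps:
$d = 107$
$f{\left(F \right)} = 70 + 2 F^{2}$ ($f{\left(F \right)} = \left(F^{2} + F^{2}\right) + 70 = 2 F^{2} + 70 = 70 + 2 F^{2}$)
$x = - \frac{49655596}{25163151}$ ($x = \left(-225\right) \frac{1}{5213} - \frac{9317}{4827} = - \frac{225}{5213} - \frac{9317}{4827} = - \frac{49655596}{25163151} \approx -1.9733$)
$\sqrt{\left(f{\left(-34 \right)} - x\right) + \left(d - -17005\right)} = \sqrt{\left(\left(70 + 2 \left(-34\right)^{2}\right) - - \frac{49655596}{25163151}\right) + \left(107 - -17005\right)} = \sqrt{\left(\left(70 + 2 \cdot 1156\right) + \frac{49655596}{25163151}\right) + \left(107 + 17005\right)} = \sqrt{\left(\left(70 + 2312\right) + \frac{49655596}{25163151}\right) + 17112} = \sqrt{\left(2382 + \frac{49655596}{25163151}\right) + 17112} = \sqrt{\frac{59988281278}{25163151} + 17112} = \sqrt{\frac{490580121190}{25163151}} = \frac{\sqrt{12344541667102269690}}{25163151}$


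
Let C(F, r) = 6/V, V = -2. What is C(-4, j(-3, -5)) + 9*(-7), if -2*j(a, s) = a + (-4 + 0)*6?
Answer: -66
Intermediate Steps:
j(a, s) = 12 - a/2 (j(a, s) = -(a + (-4 + 0)*6)/2 = -(a - 4*6)/2 = -(a - 24)/2 = -(-24 + a)/2 = 12 - a/2)
C(F, r) = -3 (C(F, r) = 6/(-2) = 6*(-½) = -3)
C(-4, j(-3, -5)) + 9*(-7) = -3 + 9*(-7) = -3 - 63 = -66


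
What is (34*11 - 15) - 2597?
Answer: -2238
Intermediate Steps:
(34*11 - 15) - 2597 = (374 - 15) - 2597 = 359 - 2597 = -2238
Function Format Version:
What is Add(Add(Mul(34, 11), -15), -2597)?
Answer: -2238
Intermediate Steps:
Add(Add(Mul(34, 11), -15), -2597) = Add(Add(374, -15), -2597) = Add(359, -2597) = -2238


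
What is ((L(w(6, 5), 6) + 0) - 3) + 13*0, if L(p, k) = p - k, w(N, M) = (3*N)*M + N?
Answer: 87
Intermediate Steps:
w(N, M) = N + 3*M*N (w(N, M) = 3*M*N + N = N + 3*M*N)
((L(w(6, 5), 6) + 0) - 3) + 13*0 = (((6*(1 + 3*5) - 1*6) + 0) - 3) + 13*0 = (((6*(1 + 15) - 6) + 0) - 3) + 0 = (((6*16 - 6) + 0) - 3) + 0 = (((96 - 6) + 0) - 3) + 0 = ((90 + 0) - 3) + 0 = (90 - 3) + 0 = 87 + 0 = 87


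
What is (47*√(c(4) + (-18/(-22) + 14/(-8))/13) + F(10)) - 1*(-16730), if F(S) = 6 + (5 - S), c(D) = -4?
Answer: 16731 + 47*I*√333047/286 ≈ 16731.0 + 94.839*I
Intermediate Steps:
F(S) = 11 - S
(47*√(c(4) + (-18/(-22) + 14/(-8))/13) + F(10)) - 1*(-16730) = (47*√(-4 + (-18/(-22) + 14/(-8))/13) + (11 - 1*10)) - 1*(-16730) = (47*√(-4 + (-18*(-1/22) + 14*(-⅛))*(1/13)) + (11 - 10)) + 16730 = (47*√(-4 + (9/11 - 7/4)*(1/13)) + 1) + 16730 = (47*√(-4 - 41/44*1/13) + 1) + 16730 = (47*√(-4 - 41/572) + 1) + 16730 = (47*√(-2329/572) + 1) + 16730 = (47*(I*√333047/286) + 1) + 16730 = (47*I*√333047/286 + 1) + 16730 = (1 + 47*I*√333047/286) + 16730 = 16731 + 47*I*√333047/286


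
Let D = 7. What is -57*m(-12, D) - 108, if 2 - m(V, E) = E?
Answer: 177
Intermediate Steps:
m(V, E) = 2 - E
-57*m(-12, D) - 108 = -57*(2 - 1*7) - 108 = -57*(2 - 7) - 108 = -57*(-5) - 108 = 285 - 108 = 177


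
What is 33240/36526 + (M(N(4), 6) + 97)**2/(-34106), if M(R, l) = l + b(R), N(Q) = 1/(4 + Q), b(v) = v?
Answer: 23847615705/39864184192 ≈ 0.59822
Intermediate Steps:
M(R, l) = R + l (M(R, l) = l + R = R + l)
33240/36526 + (M(N(4), 6) + 97)**2/(-34106) = 33240/36526 + ((1/(4 + 4) + 6) + 97)**2/(-34106) = 33240*(1/36526) + ((1/8 + 6) + 97)**2*(-1/34106) = 16620/18263 + ((1/8 + 6) + 97)**2*(-1/34106) = 16620/18263 + (49/8 + 97)**2*(-1/34106) = 16620/18263 + (825/8)**2*(-1/34106) = 16620/18263 + (680625/64)*(-1/34106) = 16620/18263 - 680625/2182784 = 23847615705/39864184192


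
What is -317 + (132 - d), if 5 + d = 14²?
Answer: -376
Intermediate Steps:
d = 191 (d = -5 + 14² = -5 + 196 = 191)
-317 + (132 - d) = -317 + (132 - 1*191) = -317 + (132 - 191) = -317 - 59 = -376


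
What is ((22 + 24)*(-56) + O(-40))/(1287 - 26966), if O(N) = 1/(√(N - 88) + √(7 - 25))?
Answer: 2576/25679 + I*√2/564938 ≈ 0.10032 + 2.5033e-6*I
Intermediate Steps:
O(N) = 1/(√(-88 + N) + 3*I*√2) (O(N) = 1/(√(-88 + N) + √(-18)) = 1/(√(-88 + N) + 3*I*√2))
((22 + 24)*(-56) + O(-40))/(1287 - 26966) = ((22 + 24)*(-56) + 1/(√(-88 - 40) + 3*I*√2))/(1287 - 26966) = (46*(-56) + 1/(√(-128) + 3*I*√2))/(-25679) = (-2576 + 1/(8*I*√2 + 3*I*√2))*(-1/25679) = (-2576 + 1/(11*I*√2))*(-1/25679) = (-2576 - I*√2/22)*(-1/25679) = 2576/25679 + I*√2/564938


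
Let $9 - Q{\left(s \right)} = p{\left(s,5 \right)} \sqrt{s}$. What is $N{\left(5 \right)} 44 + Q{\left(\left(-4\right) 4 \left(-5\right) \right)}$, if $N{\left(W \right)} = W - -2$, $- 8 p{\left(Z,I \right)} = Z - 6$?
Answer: $317 + 37 \sqrt{5} \approx 399.73$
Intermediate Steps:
$p{\left(Z,I \right)} = \frac{3}{4} - \frac{Z}{8}$ ($p{\left(Z,I \right)} = - \frac{Z - 6}{8} = - \frac{-6 + Z}{8} = \frac{3}{4} - \frac{Z}{8}$)
$Q{\left(s \right)} = 9 - \sqrt{s} \left(\frac{3}{4} - \frac{s}{8}\right)$ ($Q{\left(s \right)} = 9 - \left(\frac{3}{4} - \frac{s}{8}\right) \sqrt{s} = 9 - \sqrt{s} \left(\frac{3}{4} - \frac{s}{8}\right)$)
$N{\left(W \right)} = 2 + W$ ($N{\left(W \right)} = W + 2 = 2 + W$)
$N{\left(5 \right)} 44 + Q{\left(\left(-4\right) 4 \left(-5\right) \right)} = \left(2 + 5\right) 44 + \left(9 + \frac{\sqrt{\left(-4\right) 4 \left(-5\right)} \left(-6 + \left(-4\right) 4 \left(-5\right)\right)}{8}\right) = 7 \cdot 44 + \left(9 + \frac{\sqrt{\left(-16\right) \left(-5\right)} \left(-6 - -80\right)}{8}\right) = 308 + \left(9 + \frac{\sqrt{80} \left(-6 + 80\right)}{8}\right) = 308 + \left(9 + \frac{1}{8} \cdot 4 \sqrt{5} \cdot 74\right) = 308 + \left(9 + 37 \sqrt{5}\right) = 317 + 37 \sqrt{5}$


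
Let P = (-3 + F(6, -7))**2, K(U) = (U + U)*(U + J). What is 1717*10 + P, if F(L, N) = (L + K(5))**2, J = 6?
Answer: 181000379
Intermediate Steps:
K(U) = 2*U*(6 + U) (K(U) = (U + U)*(U + 6) = (2*U)*(6 + U) = 2*U*(6 + U))
F(L, N) = (110 + L)**2 (F(L, N) = (L + 2*5*(6 + 5))**2 = (L + 2*5*11)**2 = (L + 110)**2 = (110 + L)**2)
P = 180983209 (P = (-3 + (110 + 6)**2)**2 = (-3 + 116**2)**2 = (-3 + 13456)**2 = 13453**2 = 180983209)
1717*10 + P = 1717*10 + 180983209 = 17170 + 180983209 = 181000379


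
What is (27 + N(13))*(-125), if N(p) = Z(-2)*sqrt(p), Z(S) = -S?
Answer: -3375 - 250*sqrt(13) ≈ -4276.4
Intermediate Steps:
N(p) = 2*sqrt(p) (N(p) = (-1*(-2))*sqrt(p) = 2*sqrt(p))
(27 + N(13))*(-125) = (27 + 2*sqrt(13))*(-125) = -3375 - 250*sqrt(13)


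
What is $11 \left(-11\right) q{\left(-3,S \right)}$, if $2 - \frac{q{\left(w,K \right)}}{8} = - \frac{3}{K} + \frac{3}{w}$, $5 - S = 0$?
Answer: $- \frac{17424}{5} \approx -3484.8$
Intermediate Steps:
$S = 5$ ($S = 5 - 0 = 5 + 0 = 5$)
$q{\left(w,K \right)} = 16 - \frac{24}{w} + \frac{24}{K}$ ($q{\left(w,K \right)} = 16 - 8 \left(- \frac{3}{K} + \frac{3}{w}\right) = 16 - \left(- \frac{24}{K} + \frac{24}{w}\right) = 16 - \frac{24}{w} + \frac{24}{K}$)
$11 \left(-11\right) q{\left(-3,S \right)} = 11 \left(-11\right) \left(16 - \frac{24}{-3} + \frac{24}{5}\right) = - 121 \left(16 - -8 + 24 \cdot \frac{1}{5}\right) = - 121 \left(16 + 8 + \frac{24}{5}\right) = \left(-121\right) \frac{144}{5} = - \frac{17424}{5}$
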